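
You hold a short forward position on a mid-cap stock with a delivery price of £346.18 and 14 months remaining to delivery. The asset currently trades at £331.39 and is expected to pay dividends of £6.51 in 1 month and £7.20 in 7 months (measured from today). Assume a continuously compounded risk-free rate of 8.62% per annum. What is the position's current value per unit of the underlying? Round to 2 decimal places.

PV(remaining dividends) I = 6.51·e^(−0.0862·1/12) + 7.20·e^(−0.0862·7/12) = 13.3103
Current forward F = (S − I)·e^(rT) = (331.39 − 13.3103)·e^(0.0862·14/12) = 318.0797 × 1.105797 = 351.7316
Value (long) = (F − K)·e^(−rT) = (351.7316 − 346.18) × 0.904325 = 5.0205
Short position value = −(long value) = -£5.02

-£5.02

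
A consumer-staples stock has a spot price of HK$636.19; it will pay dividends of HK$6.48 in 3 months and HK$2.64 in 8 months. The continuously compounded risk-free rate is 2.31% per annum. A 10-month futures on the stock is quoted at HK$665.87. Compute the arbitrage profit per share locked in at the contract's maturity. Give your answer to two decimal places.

HK$26.53 per share

PV(dividends) I = 6.48·e^(−0.0231·3/12) + 2.64·e^(−0.0231·8/12) = 9.0423
Fair futures F* = (S − I)·e^(rT) = (636.19 − 9.0423)·e^0.019250 = 627.1477 × 1.019436 = 639.3369
Market HK$665.87 > fair 639.3369: forward overpriced → cash-and-carry (borrow at r, buy the stock and collect the dividends, short the forward).
Profit at T = |F_mkt − F*| = |665.87 − 639.3369| = HK$26.53 per share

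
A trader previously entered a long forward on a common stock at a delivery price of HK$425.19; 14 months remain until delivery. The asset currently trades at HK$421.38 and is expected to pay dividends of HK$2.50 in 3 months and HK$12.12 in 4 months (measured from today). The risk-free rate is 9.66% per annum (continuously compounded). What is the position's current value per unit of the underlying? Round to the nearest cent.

PV(remaining dividends) I = 2.50·e^(−0.0966·3/12) + 12.12·e^(−0.0966·4/12) = 14.1763
Current forward F = (S − I)·e^(rT) = (421.38 − 14.1763)·e^(0.0966·14/12) = 407.2037 × 1.119296 = 455.7815
Value (long) = (F − K)·e^(−rT) = (455.7815 − 425.19) × 0.893419 = 27.3310
Value = HK$27.33

HK$27.33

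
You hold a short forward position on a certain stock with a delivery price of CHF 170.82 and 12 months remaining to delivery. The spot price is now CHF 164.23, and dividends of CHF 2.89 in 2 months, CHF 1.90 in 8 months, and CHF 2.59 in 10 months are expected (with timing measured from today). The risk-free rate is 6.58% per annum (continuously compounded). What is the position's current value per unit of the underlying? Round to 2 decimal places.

PV(remaining dividends) I = 2.89·e^(−0.0658·2/12) + 1.90·e^(−0.0658·8/12) + 2.59·e^(−0.0658·10/12) = 7.1287
Current forward F = (S − I)·e^(rT) = (164.23 − 7.1287)·e^(0.0658·12/12) = 157.1013 × 1.068013 = 167.7862
Value (long) = (F − K)·e^(−rT) = (167.7862 − 170.82) × 0.936318 = -2.8406
Short position value = −(long value) = CHF 2.84

CHF 2.84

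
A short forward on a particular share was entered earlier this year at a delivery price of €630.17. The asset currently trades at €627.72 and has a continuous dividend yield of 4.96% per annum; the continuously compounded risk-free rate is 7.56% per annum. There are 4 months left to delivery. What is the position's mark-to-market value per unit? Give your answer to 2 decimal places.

-€2.94

Current fair forward for the remaining 4 months: F = S·e^((r − q)·T), (r − q) = 0.0756 − 0.0496 = 0.0260
F = 627.72 · e^(0.0260 × 4/12) = 627.72 × 1.008704 = 633.1837
Value of long forward = (F − K)·e^(−rT) = (633.1837 − 630.17) · e^(−0.0756·4/12)
= 3.0137 × 0.975115 = 2.94
Short position value = −(long value) = -€2.94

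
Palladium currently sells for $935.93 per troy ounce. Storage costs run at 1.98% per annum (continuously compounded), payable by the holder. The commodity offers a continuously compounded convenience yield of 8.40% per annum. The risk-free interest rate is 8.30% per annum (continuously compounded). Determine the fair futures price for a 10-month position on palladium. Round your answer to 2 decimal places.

Net carry = r + u − y = 0.0830 + 0.0198 − 0.0840 = 0.0188
F = S·e^((r+u−y)T) = 935.93 · e^(0.0188 × 10/12) = 935.93 · e^0.015667
= 935.93 × 1.015790 = $950.71 per troy ounce

$950.71 per troy ounce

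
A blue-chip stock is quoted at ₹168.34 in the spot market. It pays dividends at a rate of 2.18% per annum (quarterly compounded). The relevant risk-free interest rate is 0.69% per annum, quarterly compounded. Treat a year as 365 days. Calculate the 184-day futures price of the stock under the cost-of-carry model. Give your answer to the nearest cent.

₹167.08

F = S · (1+r/4)^(4T) / (1+q/4)^(4T)
= 168.34 × 1.003481 / 1.011020 = 168.34 × 0.992543
F = ₹167.08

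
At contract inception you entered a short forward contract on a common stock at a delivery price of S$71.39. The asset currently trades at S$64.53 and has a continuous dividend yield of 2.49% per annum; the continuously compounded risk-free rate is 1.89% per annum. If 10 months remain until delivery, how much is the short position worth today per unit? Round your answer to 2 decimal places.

S$7.07

Current fair forward for the remaining 10 months: F = S·e^((r − q)·T), (r − q) = 0.0189 − 0.0249 = -0.0060
F = 64.53 · e^(-0.0060 × 10/12) = 64.53 × 0.995012 = 64.2081
Value of long forward = (F − K)·e^(−rT) = (64.2081 − 71.39) · e^(−0.0189·10/12)
= -7.1819 × 0.984373 = -7.07
Short position value = −(long value) = S$7.07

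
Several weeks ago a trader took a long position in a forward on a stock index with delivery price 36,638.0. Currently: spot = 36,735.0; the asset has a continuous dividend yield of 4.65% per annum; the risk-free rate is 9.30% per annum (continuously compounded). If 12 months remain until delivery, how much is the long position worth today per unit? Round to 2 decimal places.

1681.62

Current fair forward for the remaining 12 months: F = S·e^((r − q)·T), (r − q) = 0.0930 − 0.0465 = 0.0465
F = 36735.0 · e^(0.0465 × 12/12) = 36735.0 × 1.04759808 = 38483.5155
Value of long forward = (F − K)·e^(−rT) = (38483.5155 − 36638.0) · e^(−0.0930·12/12)
= 1845.5155 × 0.91119350 = 1681.62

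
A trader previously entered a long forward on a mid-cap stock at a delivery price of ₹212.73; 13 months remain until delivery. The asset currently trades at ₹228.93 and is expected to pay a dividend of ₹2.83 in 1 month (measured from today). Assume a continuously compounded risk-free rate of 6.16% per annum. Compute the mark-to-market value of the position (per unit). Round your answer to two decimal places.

₹27.12

PV(remaining dividends) I = 2.83·e^(−0.0616·1/12) = 2.8155
Current forward F = (S − I)·e^(rT) = (228.93 − 2.8155)·e^(0.0616·13/12) = 226.1145 × 1.069010 = 241.7187
Value (long) = (F − K)·e^(−rT) = (241.7187 − 212.73) × 0.935445 = 27.1173
Value = ₹27.12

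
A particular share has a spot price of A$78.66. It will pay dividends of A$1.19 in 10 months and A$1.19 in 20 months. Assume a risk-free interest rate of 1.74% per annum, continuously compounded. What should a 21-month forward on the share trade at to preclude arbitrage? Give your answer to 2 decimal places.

A$78.69

PV(dividends) I = 1.19·e^(−0.0174·10/12) + 1.19·e^(−0.0174·20/12)
I = 1.1729 + 1.1560 = 2.3289
F = (S − I)·e^(rT) = (78.66 − 2.3289) · e^(0.0174·21/12)
= 76.3311 · e^0.030450 = 76.3311 × 1.030918 = A$78.69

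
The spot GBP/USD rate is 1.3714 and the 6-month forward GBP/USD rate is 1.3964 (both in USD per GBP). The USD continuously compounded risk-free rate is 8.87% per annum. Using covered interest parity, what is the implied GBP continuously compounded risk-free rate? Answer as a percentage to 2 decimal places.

F = S·e^((r_USD − r_GBP)T) ⇒ r_GBP = r_USD − ln(F/S)/T
ln(1.3964/1.3714) = 0.018065; /(6/12) = 0.036130
r_GBP = 0.0887 − 0.036130 = 0.052570
r_GBP = 5.26%

5.26%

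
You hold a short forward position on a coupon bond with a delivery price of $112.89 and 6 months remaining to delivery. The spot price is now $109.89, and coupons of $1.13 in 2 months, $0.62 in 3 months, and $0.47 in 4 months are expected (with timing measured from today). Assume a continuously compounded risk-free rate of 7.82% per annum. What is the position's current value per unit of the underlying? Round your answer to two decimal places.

$0.85

PV(remaining coupons) I = 1.13·e^(−0.0782·2/12) + 0.62·e^(−0.0782·3/12) + 0.47·e^(−0.0782·4/12) = 2.1813
Current forward F = (S − I)·e^(rT) = (109.89 − 2.1813)·e^(0.0782·6/12) = 107.7087 × 1.039874 = 112.0035
Value (long) = (F − K)·e^(−rT) = (112.0035 − 112.89) × 0.961655 = -0.8525
Short position value = −(long value) = $0.85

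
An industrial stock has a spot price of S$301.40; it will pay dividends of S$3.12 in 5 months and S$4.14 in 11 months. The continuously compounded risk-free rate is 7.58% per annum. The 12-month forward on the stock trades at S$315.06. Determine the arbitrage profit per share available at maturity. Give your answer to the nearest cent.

S$2.65 per share

PV(dividends) I = 3.12·e^(−0.0758·5/12) + 4.14·e^(−0.0758·11/12) = 6.8851
Fair forward F* = (S − I)·e^(rT) = (301.40 − 6.8851)·e^0.075800 = 294.5149 × 1.078747 = 317.7071
Market S$315.06 < fair 317.7071: forward underpriced → reverse cash-and-carry (short the stock, invest proceeds at r, pay the dividends, go long the forward).
Profit at T = |F_mkt − F*| = |315.06 − 317.7071| = S$2.65 per share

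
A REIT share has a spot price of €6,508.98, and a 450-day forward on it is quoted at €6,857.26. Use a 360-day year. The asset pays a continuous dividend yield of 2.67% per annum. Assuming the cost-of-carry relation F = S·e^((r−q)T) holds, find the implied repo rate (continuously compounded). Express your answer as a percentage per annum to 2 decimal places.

From F = S·e^((r−q)T): (r − q) = ln(F/S)/T
ln(6857.26/6508.98) = ln(1.053508) = 0.052126
(r − q) = 0.052126 / (450/360) = 0.041701
r = ln(F/S)/T + q = 0.041701 + 0.0267 = 0.068401
r = 6.84%

6.84%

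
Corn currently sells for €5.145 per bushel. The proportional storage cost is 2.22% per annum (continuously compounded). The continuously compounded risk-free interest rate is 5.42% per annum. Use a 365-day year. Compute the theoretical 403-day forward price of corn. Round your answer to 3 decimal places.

€5.598 per bushel

Net carry = r + u − y = 0.0542 + 0.0222 − 0.0000 = 0.0764
F = S·e^((r+u−y)T) = 5.145 · e^(0.0764 × 403/365) = 5.145 · e^0.084354
= 5.145 × 1.088014 = €5.598 per bushel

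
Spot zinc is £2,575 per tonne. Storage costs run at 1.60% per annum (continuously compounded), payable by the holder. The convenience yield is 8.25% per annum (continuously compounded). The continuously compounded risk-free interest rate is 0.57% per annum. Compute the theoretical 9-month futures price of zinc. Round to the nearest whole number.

Net carry = r + u − y = 0.0057 + 0.0160 − 0.0825 = -0.0608
F = S·e^((r+u−y)T) = 2575 · e^(-0.0608 × 9/12) = 2575 · e^-0.045600
= 2575 × 0.955424 = £2,460 per tonne

£2,460 per tonne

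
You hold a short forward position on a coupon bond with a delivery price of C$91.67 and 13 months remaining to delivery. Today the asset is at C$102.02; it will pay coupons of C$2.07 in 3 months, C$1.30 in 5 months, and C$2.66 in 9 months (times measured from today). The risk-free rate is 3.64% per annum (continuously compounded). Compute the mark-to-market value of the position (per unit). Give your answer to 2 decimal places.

PV(remaining coupons) I = 2.07·e^(−0.0364·3/12) + 1.30·e^(−0.0364·5/12) + 2.66·e^(−0.0364·9/12) = 5.9200
Current forward F = (S − I)·e^(rT) = (102.02 − 5.9200)·e^(0.0364·13/12) = 96.1000 × 1.040221 = 99.9652
Value (long) = (F − K)·e^(−rT) = (99.9652 − 91.67) × 0.961334 = 7.9745
Short position value = −(long value) = -C$7.97

-C$7.97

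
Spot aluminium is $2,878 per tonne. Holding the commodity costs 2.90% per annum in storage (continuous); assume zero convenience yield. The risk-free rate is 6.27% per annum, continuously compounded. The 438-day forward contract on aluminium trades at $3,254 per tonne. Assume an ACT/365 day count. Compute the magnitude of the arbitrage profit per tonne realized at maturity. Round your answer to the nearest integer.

Fair forward: F* = S·e^(carry·T), with carry = (r + u) = 0.0627 + 0.0290 = 0.0917
F* = 2878 · e^(0.0917 × 438/365) = 2878 · e^0.110040 = 2878 × 1.116323 = $3212.7776
Market $3254 > fair $3212.7776: forward overpriced → cash-and-carry (buy spot, short the forward).
At maturity, profit = |F_mkt − F*| = |3254 − 3212.7776| = $41 per tonne

$41 per tonne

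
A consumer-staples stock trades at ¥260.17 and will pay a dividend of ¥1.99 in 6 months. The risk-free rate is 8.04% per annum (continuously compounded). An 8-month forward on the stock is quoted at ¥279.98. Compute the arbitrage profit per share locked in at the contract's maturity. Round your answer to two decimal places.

¥7.50 per share

PV(dividends) I = 1.99·e^(−0.0804·6/12) = 1.9116
Fair forward F* = (S − I)·e^(rT) = (260.17 − 1.9116)·e^0.053600 = 258.2584 × 1.055062 = 272.4786
Market ¥279.98 > fair 272.4786: forward overpriced → cash-and-carry (borrow at r, buy the stock and collect the dividends, short the forward).
Profit at T = |F_mkt − F*| = |279.98 − 272.4786| = ¥7.50 per share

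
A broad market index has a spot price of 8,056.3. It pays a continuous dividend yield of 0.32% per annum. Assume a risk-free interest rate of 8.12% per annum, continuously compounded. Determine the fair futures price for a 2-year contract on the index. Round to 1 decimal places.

F = S·e^((r − q)T) = 8056.3 · e^((0.0812 − 0.0032) × 2)
= 8056.3 · e^0.156000 = 8056.3 × 1.168826
F = 9,416.4

9,416.4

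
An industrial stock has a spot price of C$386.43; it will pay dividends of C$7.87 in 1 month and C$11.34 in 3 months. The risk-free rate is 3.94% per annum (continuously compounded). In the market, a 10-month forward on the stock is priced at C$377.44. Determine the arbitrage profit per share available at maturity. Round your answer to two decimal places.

PV(dividends) I = 7.87·e^(−0.0394·1/12) + 11.34·e^(−0.0394·3/12) = 19.0731
Fair forward F* = (S − I)·e^(rT) = (386.43 − 19.0731)·e^0.032833 = 367.3569 × 1.033378 = 379.6185
Market C$377.44 < fair 379.6185: forward underpriced → reverse cash-and-carry (short the stock, invest proceeds at r, pay the dividends, go long the forward).
Profit at T = |F_mkt − F*| = |377.44 − 379.6185| = C$2.18 per share

C$2.18 per share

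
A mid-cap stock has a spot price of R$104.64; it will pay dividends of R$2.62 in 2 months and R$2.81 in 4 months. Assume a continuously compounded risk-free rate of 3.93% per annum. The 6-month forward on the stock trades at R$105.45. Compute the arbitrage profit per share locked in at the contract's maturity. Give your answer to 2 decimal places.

R$4.22 per share

PV(dividends) I = 2.62·e^(−0.0393·2/12) + 2.81·e^(−0.0393·4/12) = 5.3763
Fair forward F* = (S − I)·e^(rT) = (104.64 − 5.3763)·e^0.019650 = 99.2637 × 1.019844 = 101.2335
Market R$105.45 > fair 101.2335: forward overpriced → cash-and-carry (borrow at r, buy the stock and collect the dividends, short the forward).
Profit at T = |F_mkt − F*| = |105.45 − 101.2335| = R$4.22 per share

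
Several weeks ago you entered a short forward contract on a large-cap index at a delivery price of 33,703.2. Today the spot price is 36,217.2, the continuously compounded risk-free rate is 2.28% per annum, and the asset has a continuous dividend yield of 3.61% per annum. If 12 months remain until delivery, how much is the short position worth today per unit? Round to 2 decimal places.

-1989.62

Current fair forward for the remaining 12 months: F = S·e^((r − q)·T), (r − q) = 0.0228 − 0.0361 = -0.0133
F = 36217.2 · e^(-0.0133 × 12/12) = 36217.2 × 0.98678805 = 35738.7002
Value of long forward = (F − K)·e^(−rT) = (35738.7002 − 33703.2) · e^(−0.0228·12/12)
= 2035.5002 × 0.97745796 = 1989.62
Short position value = −(long value) = -1989.62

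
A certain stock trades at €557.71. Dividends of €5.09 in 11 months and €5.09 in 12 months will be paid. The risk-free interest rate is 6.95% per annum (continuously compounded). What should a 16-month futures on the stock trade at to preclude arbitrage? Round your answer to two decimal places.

PV(dividends) I = 5.09·e^(−0.0695·11/12) + 5.09·e^(−0.0695·12/12)
I = 4.7758 + 4.7483 = 9.5241
F = (S − I)·e^(rT) = (557.71 − 9.5241) · e^(0.0695·16/12)
= 548.1859 · e^0.092667 = 548.1859 × 1.097096 = €601.41

€601.41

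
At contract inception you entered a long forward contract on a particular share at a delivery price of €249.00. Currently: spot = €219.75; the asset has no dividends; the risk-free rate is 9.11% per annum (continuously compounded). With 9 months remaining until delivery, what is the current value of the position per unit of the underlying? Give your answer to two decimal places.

Current fair forward for the remaining 9 months: F = S·e^(r·T), r = 0.0911
F = 219.75 · e^(0.0911 × 9/12) = 219.75 × 1.070713 = 235.2892
Value of long forward = (F − K)·e^(−rT) = (235.2892 − 249.00) · e^(−0.0911·9/12)
= -13.7108 × 0.933957 = -12.81

-€12.81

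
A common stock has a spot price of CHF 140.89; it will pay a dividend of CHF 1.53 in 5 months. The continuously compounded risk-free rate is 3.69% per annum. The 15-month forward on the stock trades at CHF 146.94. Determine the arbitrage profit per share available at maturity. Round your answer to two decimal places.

PV(dividends) I = 1.53·e^(−0.0369·5/12) = 1.5067
Fair forward F* = (S − I)·e^(rT) = (140.89 − 1.5067)·e^0.046125 = 139.3833 × 1.047205 = 145.9629
Market CHF 146.94 > fair 145.9629: forward overpriced → cash-and-carry (borrow at r, buy the stock and collect the dividends, short the forward).
Profit at T = |F_mkt − F*| = |146.94 − 145.9629| = CHF 0.98 per share

CHF 0.98 per share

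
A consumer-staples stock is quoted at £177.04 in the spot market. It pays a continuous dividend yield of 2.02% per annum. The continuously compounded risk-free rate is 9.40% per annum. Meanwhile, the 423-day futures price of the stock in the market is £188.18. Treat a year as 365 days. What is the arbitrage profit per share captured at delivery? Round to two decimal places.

£4.67 per share

Fair futures: F* = S·e^(carry·T), with carry = (r − q) = 0.0940 − 0.0202 = 0.0738
F* = 177.04 · e^(0.0738 × 423/365) = 177.04 · e^0.085527 = 177.04 × 1.089291 = £192.8481
Market £188.18 < fair £192.8481: forward underpriced → reverse cash-and-carry (short spot, go long the forward).
At maturity, profit = |F_mkt − F*| = |188.18 − 192.8481| = £4.67 per share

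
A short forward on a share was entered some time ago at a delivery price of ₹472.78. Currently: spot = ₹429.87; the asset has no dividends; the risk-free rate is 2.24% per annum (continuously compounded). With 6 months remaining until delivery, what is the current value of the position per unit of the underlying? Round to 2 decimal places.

₹37.64

Current fair forward for the remaining 6 months: F = S·e^(r·T), r = 0.0224
F = 429.87 · e^(0.0224 × 6/12) = 429.87 × 1.011263 = 434.7116
Value of long forward = (F − K)·e^(−rT) = (434.7116 − 472.78) · e^(−0.0224·6/12)
= -38.0684 × 0.988862 = -37.64
Short position value = −(long value) = ₹37.64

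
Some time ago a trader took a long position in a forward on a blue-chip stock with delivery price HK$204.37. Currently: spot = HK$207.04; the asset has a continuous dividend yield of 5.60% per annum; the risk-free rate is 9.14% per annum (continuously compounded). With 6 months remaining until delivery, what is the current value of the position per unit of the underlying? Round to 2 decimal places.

Current fair forward for the remaining 6 months: F = S·e^((r − q)·T), (r − q) = 0.0914 − 0.0560 = 0.0354
F = 207.04 · e^(0.0354 × 6/12) = 207.04 × 1.017858 = 210.7373
Value of long forward = (F − K)·e^(−rT) = (210.7373 − 204.37) · e^(−0.0914·6/12)
= 6.3673 × 0.955329 = 6.08

HK$6.08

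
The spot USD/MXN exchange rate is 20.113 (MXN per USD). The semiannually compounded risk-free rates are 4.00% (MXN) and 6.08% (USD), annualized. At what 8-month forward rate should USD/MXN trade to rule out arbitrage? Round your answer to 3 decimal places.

19.843

By covered interest parity, F = S · (1+r_MXN/2)^(2T) / (1+r_USD/2)^(2T)
= 20.113 × 1.026755 / 1.040737 = 20.113 × 0.986565
F = 19.843 MXN per USD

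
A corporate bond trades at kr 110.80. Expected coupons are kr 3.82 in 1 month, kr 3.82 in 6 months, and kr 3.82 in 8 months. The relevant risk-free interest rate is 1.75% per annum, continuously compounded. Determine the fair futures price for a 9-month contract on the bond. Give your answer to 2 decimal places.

PV(coupons) I = 3.82·e^(−0.0175·1/12) + 3.82·e^(−0.0175·6/12) + 3.82·e^(−0.0175·8/12)
I = 3.8144 + 3.7867 + 3.7757 = 11.3768
F = (S − I)·e^(rT) = (110.80 − 11.3768) · e^(0.0175·9/12)
= 99.4232 · e^0.013125 = 99.4232 × 1.013212 = kr 100.74

kr 100.74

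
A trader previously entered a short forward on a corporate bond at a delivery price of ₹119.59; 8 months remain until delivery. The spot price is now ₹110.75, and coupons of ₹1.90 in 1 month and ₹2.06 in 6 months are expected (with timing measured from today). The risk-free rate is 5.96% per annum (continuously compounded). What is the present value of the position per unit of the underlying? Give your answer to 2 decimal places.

PV(remaining coupons) I = 1.90·e^(−0.0596·1/12) + 2.06·e^(−0.0596·6/12) = 3.8901
Current forward F = (S − I)·e^(rT) = (110.75 − 3.8901)·e^(0.0596·8/12) = 106.8599 × 1.040533 = 111.1913
Value (long) = (F − K)·e^(−rT) = (111.1913 − 119.59) × 0.961046 = -8.0715
Short position value = −(long value) = ₹8.07

₹8.07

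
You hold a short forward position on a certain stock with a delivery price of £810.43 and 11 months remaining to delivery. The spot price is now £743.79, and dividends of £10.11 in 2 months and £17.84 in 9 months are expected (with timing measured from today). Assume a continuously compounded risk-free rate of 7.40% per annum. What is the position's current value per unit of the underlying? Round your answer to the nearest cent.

£40.35

PV(remaining dividends) I = 10.11·e^(−0.0740·2/12) + 17.84·e^(−0.0740·9/12) = 26.8629
Current forward F = (S − I)·e^(rT) = (743.79 − 26.8629)·e^(0.0740·11/12) = 716.9271 × 1.070187 = 767.2461
Value (long) = (F − K)·e^(−rT) = (767.2461 − 810.43) × 0.934416 = -40.3517
Short position value = −(long value) = £40.35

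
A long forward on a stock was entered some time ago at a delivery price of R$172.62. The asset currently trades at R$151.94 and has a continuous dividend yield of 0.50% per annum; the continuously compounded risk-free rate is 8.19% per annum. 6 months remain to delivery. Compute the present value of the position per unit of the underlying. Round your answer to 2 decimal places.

Current fair forward for the remaining 6 months: F = S·e^((r − q)·T), (r − q) = 0.0819 − 0.0050 = 0.0769
F = 151.94 · e^(0.0769 × 6/12) = 151.94 × 1.039199 = 157.8959
Value of long forward = (F − K)·e^(−rT) = (157.8959 − 172.62) · e^(−0.0819·6/12)
= -14.7241 × 0.959877 = -14.13

-R$14.13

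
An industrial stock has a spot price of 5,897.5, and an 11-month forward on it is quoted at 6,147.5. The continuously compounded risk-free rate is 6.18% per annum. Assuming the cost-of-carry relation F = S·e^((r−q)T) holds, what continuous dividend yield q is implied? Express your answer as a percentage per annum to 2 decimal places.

1.65%

From F = S·e^((r−q)T): (r − q) = ln(F/S)/T
ln(6147.5/5897.5) = ln(1.042391) = 0.041517
(r − q) = 0.041517 / (11/12) = 0.045291
q = r − ln(F/S)/T = 0.0618 − 0.045291 = 0.016509
q = 1.65%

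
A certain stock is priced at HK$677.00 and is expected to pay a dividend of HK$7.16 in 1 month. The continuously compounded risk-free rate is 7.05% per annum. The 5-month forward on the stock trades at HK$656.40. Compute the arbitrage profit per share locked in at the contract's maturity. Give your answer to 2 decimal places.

HK$33.45 per share

PV(dividends) I = 7.16·e^(−0.0705·1/12) = 7.1181
Fair forward F* = (S − I)·e^(rT) = (677.00 − 7.1181)·e^0.029375 = 669.8819 × 1.029811 = 689.8517
Market HK$656.40 < fair 689.8517: forward underpriced → reverse cash-and-carry (short the stock, invest proceeds at r, pay the dividends, go long the forward).
Profit at T = |F_mkt − F*| = |656.40 − 689.8517| = HK$33.45 per share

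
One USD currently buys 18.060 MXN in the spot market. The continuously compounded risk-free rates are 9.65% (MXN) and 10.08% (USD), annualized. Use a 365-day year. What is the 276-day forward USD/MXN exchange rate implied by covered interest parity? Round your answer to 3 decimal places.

F = S·e^((r_MXN − r_USD)T) = 18.060 · e^((0.0965 − 0.1008) × 276/365)
= 18.060 · e^-0.003252 = 18.060 × 0.996753
F = 18.001 MXN per USD

18.001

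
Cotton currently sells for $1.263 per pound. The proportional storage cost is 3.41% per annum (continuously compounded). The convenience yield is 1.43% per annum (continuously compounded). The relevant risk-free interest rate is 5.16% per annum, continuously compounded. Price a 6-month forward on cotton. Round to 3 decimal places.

$1.309 per pound

Net carry = r + u − y = 0.0516 + 0.0341 − 0.0143 = 0.0714
F = S·e^((r+u−y)T) = 1.263 · e^(0.0714 × 6/12) = 1.263 · e^0.035700
= 1.263 × 1.036345 = $1.309 per pound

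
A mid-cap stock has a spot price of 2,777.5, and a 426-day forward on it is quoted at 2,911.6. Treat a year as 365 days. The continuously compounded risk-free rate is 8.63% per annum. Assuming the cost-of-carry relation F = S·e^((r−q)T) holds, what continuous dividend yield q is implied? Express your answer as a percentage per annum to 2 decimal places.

From F = S·e^((r−q)T): (r − q) = ln(F/S)/T
ln(2911.6/2777.5) = ln(1.048281) = 0.047152
(r − q) = 0.047152 / (426/365) = 0.040400
q = r − ln(F/S)/T = 0.0863 − 0.040400 = 0.045900
q = 4.59%

4.59%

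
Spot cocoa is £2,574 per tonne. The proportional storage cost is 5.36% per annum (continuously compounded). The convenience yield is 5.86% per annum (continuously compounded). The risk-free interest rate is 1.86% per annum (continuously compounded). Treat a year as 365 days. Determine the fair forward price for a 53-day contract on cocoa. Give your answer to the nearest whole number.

£2,579 per tonne

Net carry = r + u − y = 0.0186 + 0.0536 − 0.0586 = 0.0136
F = S·e^((r+u−y)T) = 2574 · e^(0.0136 × 53/365) = 2574 · e^0.001975
= 2574 × 1.001977 = £2,579 per tonne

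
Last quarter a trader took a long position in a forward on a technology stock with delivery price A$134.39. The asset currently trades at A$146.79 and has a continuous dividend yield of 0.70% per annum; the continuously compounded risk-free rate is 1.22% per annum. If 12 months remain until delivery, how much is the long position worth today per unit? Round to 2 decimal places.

Current fair forward for the remaining 12 months: F = S·e^((r − q)·T), (r − q) = 0.0122 − 0.0070 = 0.0052
F = 146.79 · e^(0.0052 × 12/12) = 146.79 × 1.005214 = 147.5554
Value of long forward = (F − K)·e^(−rT) = (147.5554 − 134.39) · e^(−0.0122·12/12)
= 13.1654 × 0.987874 = 13.01

A$13.01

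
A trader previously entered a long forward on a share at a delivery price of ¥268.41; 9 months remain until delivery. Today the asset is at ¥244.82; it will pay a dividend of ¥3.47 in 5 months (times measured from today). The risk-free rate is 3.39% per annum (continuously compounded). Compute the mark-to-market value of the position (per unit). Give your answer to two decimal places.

-¥20.27

PV(remaining dividends) I = 3.47·e^(−0.0339·5/12) = 3.4213
Current forward F = (S − I)·e^(rT) = (244.82 − 3.4213)·e^(0.0339·9/12) = 241.3987 × 1.025751 = 247.6150
Value (long) = (F − K)·e^(−rT) = (247.6150 − 268.41) × 0.974895 = -20.2729
Value = -¥20.27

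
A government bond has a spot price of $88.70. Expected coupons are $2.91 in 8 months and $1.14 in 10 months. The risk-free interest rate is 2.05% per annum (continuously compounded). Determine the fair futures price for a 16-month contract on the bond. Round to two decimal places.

$87.06

PV(coupons) I = 2.91·e^(−0.0205·8/12) + 1.14·e^(−0.0205·10/12)
I = 2.8705 + 1.1207 = 3.9912
F = (S − I)·e^(rT) = (88.70 − 3.9912) · e^(0.0205·16/12)
= 84.7088 · e^0.027333 = 84.7088 × 1.027710 = $87.06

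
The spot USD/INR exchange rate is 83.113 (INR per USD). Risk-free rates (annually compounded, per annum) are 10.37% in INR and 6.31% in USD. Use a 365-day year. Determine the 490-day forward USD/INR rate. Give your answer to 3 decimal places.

87.402

By covered interest parity, F = S · (1+r_INR)^T / (1+r_USD)^T
= 83.113 × 1.141632 / 1.085613 = 83.113 × 1.051601
F = 87.402 INR per USD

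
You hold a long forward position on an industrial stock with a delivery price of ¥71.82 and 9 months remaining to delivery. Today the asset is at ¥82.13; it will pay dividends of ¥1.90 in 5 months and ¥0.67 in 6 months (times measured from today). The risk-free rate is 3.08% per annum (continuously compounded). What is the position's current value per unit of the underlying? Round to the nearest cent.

PV(remaining dividends) I = 1.90·e^(−0.0308·5/12) + 0.67·e^(−0.0308·6/12) = 2.5355
Current forward F = (S − I)·e^(rT) = (82.13 − 2.5355)·e^(0.0308·9/12) = 79.5945 × 1.023369 = 81.4545
Value (long) = (F − K)·e^(−rT) = (81.4545 − 71.82) × 0.977165 = 9.4145
Value = ¥9.41

¥9.41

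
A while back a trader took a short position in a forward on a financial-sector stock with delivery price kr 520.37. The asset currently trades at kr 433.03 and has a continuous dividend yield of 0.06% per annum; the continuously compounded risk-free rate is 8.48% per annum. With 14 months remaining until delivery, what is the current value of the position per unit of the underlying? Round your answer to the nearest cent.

Current fair forward for the remaining 14 months: F = S·e^((r − q)·T), (r − q) = 0.0848 − 0.0006 = 0.0842
F = 433.03 · e^(0.0842 × 14/12) = 433.03 × 1.103220 = 477.7274
Value of long forward = (F − K)·e^(−rT) = (477.7274 − 520.37) · e^(−0.0848·14/12)
= -42.6426 × 0.905803 = -38.63
Short position value = −(long value) = kr 38.63

kr 38.63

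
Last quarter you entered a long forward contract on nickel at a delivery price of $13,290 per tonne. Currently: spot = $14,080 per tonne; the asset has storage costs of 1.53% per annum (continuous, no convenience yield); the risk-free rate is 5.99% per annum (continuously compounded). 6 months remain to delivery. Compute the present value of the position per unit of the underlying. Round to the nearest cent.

Current fair forward for the remaining 6 months: F = S·e^((r + u)·T), (r + u) = 0.0599 + 0.0153 = 0.0752
F = 14080 · e^(0.0752 × 6/12) = 14080 × 1.03831582 = 14619.4867
Value of long forward = (F − K)·e^(−rT) = (14619.4867 − 13290) · e^(−0.0599·6/12)
= 1329.4867 × 0.97049406 = 1290.26

$1290.26 per tonne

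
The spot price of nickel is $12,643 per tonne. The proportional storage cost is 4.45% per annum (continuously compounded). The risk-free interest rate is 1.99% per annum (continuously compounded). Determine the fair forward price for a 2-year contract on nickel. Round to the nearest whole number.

Net carry = r + u − y = 0.0199 + 0.0445 − 0.0000 = 0.0644
F = S·e^((r+u−y)T) = 12643 · e^(0.0644 × 2) = 12643 · e^0.128800
= 12643 × 1.137463 = $14,381 per tonne

$14,381 per tonne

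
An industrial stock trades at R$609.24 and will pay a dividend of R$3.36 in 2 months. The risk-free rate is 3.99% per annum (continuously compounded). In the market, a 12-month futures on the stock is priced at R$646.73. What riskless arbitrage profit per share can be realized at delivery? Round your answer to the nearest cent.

PV(dividends) I = 3.36·e^(−0.0399·2/12) = 3.3377
Fair futures F* = (S − I)·e^(rT) = (609.24 − 3.3377)·e^0.039900 = 605.9023 × 1.040707 = 630.5668
Market R$646.73 > fair 630.5668: forward overpriced → cash-and-carry (borrow at r, buy the stock and collect the dividends, short the forward).
Profit at T = |F_mkt − F*| = |646.73 − 630.5668| = R$16.16 per share

R$16.16 per share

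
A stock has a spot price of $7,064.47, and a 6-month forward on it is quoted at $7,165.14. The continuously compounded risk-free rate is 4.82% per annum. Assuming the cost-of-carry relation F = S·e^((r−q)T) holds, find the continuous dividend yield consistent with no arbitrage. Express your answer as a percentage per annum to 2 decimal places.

1.99%

From F = S·e^((r−q)T): (r − q) = ln(F/S)/T
ln(7165.14/7064.47) = ln(1.014250) = 0.014149
(r − q) = 0.014149 / (6/12) = 0.028298
q = r − ln(F/S)/T = 0.0482 − 0.028298 = 0.019902
q = 1.99%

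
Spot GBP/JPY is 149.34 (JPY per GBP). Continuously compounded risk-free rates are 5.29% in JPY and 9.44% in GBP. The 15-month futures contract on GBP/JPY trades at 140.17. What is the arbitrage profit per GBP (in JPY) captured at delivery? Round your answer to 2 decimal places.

Fair futures: F* = S·e^(carry·T), with carry = (r_JPY − r_GBP) = 0.0529 − 0.0944 = -0.0415
F* = 149.34 · e^(-0.0415 × 15/12) = 149.34 · e^-0.051875 = 149.34 × 0.949448 = 141.7906
Market 140.17 < fair 141.7906: forward underpriced → reverse cash-and-carry (short spot, go long the forward).
At maturity, profit = |F_mkt − F*| = |140.17 − 141.7906| = 1.62 per GBP (in JPY)

1.62 per GBP (in JPY)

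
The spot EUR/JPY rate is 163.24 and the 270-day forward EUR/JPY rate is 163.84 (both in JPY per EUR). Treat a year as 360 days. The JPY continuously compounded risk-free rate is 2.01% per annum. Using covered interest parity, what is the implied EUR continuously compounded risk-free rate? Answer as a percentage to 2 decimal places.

F = S·e^((r_JPY − r_EUR)T) ⇒ r_EUR = r_JPY − ln(F/S)/T
ln(163.84/163.24) = 0.003669; /(270/360) = 0.004892
r_EUR = 0.0201 − 0.004892 = 0.015208
r_EUR = 1.52%

1.52%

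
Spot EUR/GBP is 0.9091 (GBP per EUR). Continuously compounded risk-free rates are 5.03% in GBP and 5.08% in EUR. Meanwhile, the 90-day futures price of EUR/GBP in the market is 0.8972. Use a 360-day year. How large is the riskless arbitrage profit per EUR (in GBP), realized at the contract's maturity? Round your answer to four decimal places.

0.0118 per EUR (in GBP)

Fair futures: F* = S·e^(carry·T), with carry = (r_GBP − r_EUR) = 0.0503 − 0.0508 = -0.0005
F* = 0.9091 · e^(-0.0005 × 90/360) = 0.9091 · e^-0.000125 = 0.9091 × 0.999875 = 0.9090
Market 0.8972 < fair 0.9090: forward underpriced → reverse cash-and-carry (short spot, go long the forward).
At maturity, profit = |F_mkt − F*| = |0.8972 − 0.9090| = 0.0118 per EUR (in GBP)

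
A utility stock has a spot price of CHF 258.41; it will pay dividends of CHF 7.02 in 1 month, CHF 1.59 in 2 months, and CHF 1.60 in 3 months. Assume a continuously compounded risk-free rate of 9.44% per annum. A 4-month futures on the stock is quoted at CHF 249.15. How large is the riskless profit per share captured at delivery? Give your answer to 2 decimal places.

PV(dividends) I = 7.02·e^(−0.0944·1/12) + 1.59·e^(−0.0944·2/12) + 1.60·e^(−0.0944·3/12) = 10.0929
Fair futures F* = (S − I)·e^(rT) = (258.41 − 10.0929)·e^0.031467 = 248.3171 × 1.031967 = 256.2551
Market CHF 249.15 < fair 256.2551: forward underpriced → reverse cash-and-carry (short the stock, invest proceeds at r, pay the dividends, go long the forward).
Profit at T = |F_mkt − F*| = |249.15 − 256.2551| = CHF 7.11 per share

CHF 7.11 per share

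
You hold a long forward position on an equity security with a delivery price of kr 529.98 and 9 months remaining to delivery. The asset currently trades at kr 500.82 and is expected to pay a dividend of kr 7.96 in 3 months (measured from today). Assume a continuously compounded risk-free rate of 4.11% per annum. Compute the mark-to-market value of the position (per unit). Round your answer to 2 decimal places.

PV(remaining dividends) I = 7.96·e^(−0.0411·3/12) = 7.8786
Current forward F = (S − I)·e^(rT) = (500.82 − 7.8786)·e^(0.0411·9/12) = 492.9414 × 1.031305 = 508.3729
Value (long) = (F − K)·e^(−rT) = (508.3729 − 529.98) × 0.969645 = -20.9512
Value = -kr 20.95

-kr 20.95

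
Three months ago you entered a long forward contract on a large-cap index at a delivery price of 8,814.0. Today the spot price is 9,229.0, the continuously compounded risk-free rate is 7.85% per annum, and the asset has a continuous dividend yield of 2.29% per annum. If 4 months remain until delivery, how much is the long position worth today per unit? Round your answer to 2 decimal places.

572.46

Current fair forward for the remaining 4 months: F = S·e^((r − q)·T), (r − q) = 0.0785 − 0.0229 = 0.0556
F = 9229.0 · e^(0.0556 × 4/12) = 9229.0 × 1.01870614 = 9401.6390
Value of long forward = (F − K)·e^(−rT) = (9401.6390 − 8814.0) · e^(−0.0785·4/12)
= 587.6390 × 0.97417271 = 572.46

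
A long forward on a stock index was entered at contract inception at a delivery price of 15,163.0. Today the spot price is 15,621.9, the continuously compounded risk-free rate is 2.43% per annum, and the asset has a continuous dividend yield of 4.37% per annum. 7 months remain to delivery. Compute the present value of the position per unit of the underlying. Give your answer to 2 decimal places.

Current fair forward for the remaining 7 months: F = S·e^((r − q)·T), (r − q) = 0.0243 − 0.0437 = -0.0194
F = 15621.9 · e^(-0.0194 × 7/12) = 15621.9 × 0.98874713 = 15446.1088
Value of long forward = (F − K)·e^(−rT) = (15446.1088 − 15163.0) · e^(−0.0243·7/12)
= 283.1088 × 0.98592499 = 279.12

279.12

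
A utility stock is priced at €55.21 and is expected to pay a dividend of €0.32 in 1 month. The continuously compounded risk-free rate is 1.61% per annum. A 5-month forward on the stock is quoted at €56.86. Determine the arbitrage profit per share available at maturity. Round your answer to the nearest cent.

PV(dividends) I = 0.32·e^(−0.0161·1/12) = 0.3196
Fair forward F* = (S − I)·e^(rT) = (55.21 − 0.3196)·e^0.006708 = 54.8904 × 1.006731 = 55.2599
Market €56.86 > fair 55.2599: forward overpriced → cash-and-carry (borrow at r, buy the stock and collect the dividends, short the forward).
Profit at T = |F_mkt − F*| = |56.86 − 55.2599| = €1.60 per share

€1.60 per share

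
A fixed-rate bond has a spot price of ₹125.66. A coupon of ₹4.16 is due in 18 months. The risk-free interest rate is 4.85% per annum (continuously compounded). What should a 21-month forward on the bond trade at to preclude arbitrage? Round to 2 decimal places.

PV(coupons) I = 4.16·e^(−0.0485·18/12)
I = 3.8681
F = (S − I)·e^(rT) = (125.66 − 3.8681) · e^(0.0485·21/12)
= 121.7919 · e^0.084875 = 121.7919 × 1.088581 = ₹132.58

₹132.58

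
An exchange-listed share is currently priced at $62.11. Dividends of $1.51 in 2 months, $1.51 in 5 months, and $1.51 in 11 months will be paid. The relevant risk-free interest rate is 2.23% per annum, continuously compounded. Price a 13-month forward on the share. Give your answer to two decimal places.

$59.04

PV(dividends) I = 1.51·e^(−0.0223·2/12) + 1.51·e^(−0.0223·5/12) + 1.51·e^(−0.0223·11/12)
I = 1.5044 + 1.4960 + 1.4794 = 4.4798
F = (S − I)·e^(rT) = (62.11 − 4.4798) · e^(0.0223·13/12)
= 57.6302 · e^0.024158 = 57.6302 × 1.024452 = $59.04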